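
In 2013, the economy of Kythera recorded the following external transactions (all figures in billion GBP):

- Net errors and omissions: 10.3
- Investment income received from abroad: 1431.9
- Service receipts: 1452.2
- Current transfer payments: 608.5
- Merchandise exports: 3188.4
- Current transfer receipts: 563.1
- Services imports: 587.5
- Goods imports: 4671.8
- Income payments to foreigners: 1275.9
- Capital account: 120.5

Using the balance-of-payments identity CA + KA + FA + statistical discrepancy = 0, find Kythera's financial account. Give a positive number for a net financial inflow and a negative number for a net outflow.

Goods balance = 3188.4 - 4671.8 = -1483.4
Services balance = 1452.2 - 587.5 = 864.7
Trade balance (goods + services) = -1483.4 + 864.7 = -618.7
Net primary income = 1431.9 - 1275.9 = 156.0
Net secondary income = 563.1 - 608.5 = -45.4
Current account = -618.7 + 156.0 + (-45.4) = -508.1
Financial account = -(-508.1 + 120.5 + 10.3) = 377.3

377.3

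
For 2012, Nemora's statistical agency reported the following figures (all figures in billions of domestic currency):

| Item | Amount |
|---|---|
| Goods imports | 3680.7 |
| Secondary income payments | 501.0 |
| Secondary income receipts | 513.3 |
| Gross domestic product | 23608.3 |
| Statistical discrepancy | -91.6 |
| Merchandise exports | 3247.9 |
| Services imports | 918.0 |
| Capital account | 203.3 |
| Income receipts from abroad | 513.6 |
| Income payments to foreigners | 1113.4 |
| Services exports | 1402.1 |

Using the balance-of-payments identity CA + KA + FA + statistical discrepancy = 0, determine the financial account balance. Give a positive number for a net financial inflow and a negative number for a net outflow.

Goods balance = 3247.9 - 3680.7 = -432.8
Services balance = 1402.1 - 918.0 = 484.1
Trade balance (goods + services) = -432.8 + 484.1 = 51.3
Net primary income = 513.6 - 1113.4 = -599.8
Net secondary income = 513.3 - 501.0 = 12.3
Current account = 51.3 + (-599.8) + 12.3 = -536.2
Financial account = -(-536.2 + 203.3 + (-91.6)) = 424.5

424.5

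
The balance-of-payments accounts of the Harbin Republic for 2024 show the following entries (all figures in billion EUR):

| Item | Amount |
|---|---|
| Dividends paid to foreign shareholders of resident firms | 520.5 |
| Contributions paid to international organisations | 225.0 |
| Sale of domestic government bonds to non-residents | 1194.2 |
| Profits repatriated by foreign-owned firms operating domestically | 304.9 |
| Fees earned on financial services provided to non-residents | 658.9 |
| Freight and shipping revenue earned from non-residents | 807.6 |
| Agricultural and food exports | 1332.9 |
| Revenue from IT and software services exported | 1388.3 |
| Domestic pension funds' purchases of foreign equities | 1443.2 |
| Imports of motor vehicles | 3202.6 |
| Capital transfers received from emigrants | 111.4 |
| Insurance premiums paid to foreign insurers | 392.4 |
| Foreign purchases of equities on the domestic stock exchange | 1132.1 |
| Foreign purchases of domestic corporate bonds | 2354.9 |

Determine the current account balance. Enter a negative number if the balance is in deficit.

Goods: 1332.9 - 3202.6 = -1869.7
Services: 1388.3 - 392.4 + 658.9 + 807.6 = 2462.4
Primary income: -520.5 - 304.9 = -825.4
Secondary income: -225.0
Current account = (-1869.7) + 2462.4 + (-825.4) + (-225.0) = -457.7
(Excluded from the current account — financial account: sale of domestic government bonds to non-residents 1194.2, domestic pension funds' purchases of foreign equities 1443.2, foreign purchases of equities on the domestic stock exchange 1132.1, foreign purchases of domestic corporate bonds 2354.9; capital account: capital transfers received from emigrants 111.4.)

-457.7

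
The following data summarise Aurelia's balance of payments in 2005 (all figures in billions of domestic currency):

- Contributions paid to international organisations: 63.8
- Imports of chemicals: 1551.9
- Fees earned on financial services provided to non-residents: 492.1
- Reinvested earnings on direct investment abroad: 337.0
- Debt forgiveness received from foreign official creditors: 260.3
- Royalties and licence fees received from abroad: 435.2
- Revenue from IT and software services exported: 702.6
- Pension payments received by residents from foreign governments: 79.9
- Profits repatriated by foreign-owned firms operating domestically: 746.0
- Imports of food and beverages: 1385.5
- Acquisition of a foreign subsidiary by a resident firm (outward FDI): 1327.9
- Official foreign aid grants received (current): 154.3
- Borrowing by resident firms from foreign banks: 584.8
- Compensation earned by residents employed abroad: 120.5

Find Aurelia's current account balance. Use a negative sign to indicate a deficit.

-1425.6

Goods: -1551.9 - 1385.5 = -2937.4
Services: 702.6 + 435.2 + 492.1 = 1629.9
Primary income: 337.0 + 120.5 - 746.0 = -288.5
Secondary income: 79.9 - 63.8 + 154.3 = 170.4
Current account = (-2937.4) + 1629.9 + (-288.5) + 170.4 = -1425.6
(Excluded from the current account — capital account: debt forgiveness received from foreign official creditors 260.3; financial account: acquisition of a foreign subsidiary by a resident firm (outward FDI) 1327.9, borrowing by resident firms from foreign banks 584.8.)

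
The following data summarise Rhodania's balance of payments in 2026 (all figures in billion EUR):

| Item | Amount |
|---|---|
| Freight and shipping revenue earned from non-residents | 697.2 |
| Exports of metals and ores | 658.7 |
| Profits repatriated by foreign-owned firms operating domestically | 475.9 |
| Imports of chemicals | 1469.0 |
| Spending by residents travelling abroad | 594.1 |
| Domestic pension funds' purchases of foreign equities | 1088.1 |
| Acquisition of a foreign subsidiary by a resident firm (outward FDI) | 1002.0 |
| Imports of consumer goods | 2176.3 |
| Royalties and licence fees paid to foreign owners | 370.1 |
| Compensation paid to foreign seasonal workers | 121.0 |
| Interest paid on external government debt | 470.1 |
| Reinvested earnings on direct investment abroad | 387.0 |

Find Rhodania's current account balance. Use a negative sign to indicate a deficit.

Goods: -1469.0 - 2176.3 + 658.7 = -2986.6
Services: 697.2 - 370.1 - 594.1 = -267.0
Primary income: -470.1 - 121.0 - 475.9 + 387.0 = -680.0
Current account = (-2986.6) + (-267.0) + (-680.0) = -3933.6
(Excluded from the current account — financial account: domestic pension funds' purchases of foreign equities 1088.1, acquisition of a foreign subsidiary by a resident firm (outward FDI) 1002.0.)

-3933.6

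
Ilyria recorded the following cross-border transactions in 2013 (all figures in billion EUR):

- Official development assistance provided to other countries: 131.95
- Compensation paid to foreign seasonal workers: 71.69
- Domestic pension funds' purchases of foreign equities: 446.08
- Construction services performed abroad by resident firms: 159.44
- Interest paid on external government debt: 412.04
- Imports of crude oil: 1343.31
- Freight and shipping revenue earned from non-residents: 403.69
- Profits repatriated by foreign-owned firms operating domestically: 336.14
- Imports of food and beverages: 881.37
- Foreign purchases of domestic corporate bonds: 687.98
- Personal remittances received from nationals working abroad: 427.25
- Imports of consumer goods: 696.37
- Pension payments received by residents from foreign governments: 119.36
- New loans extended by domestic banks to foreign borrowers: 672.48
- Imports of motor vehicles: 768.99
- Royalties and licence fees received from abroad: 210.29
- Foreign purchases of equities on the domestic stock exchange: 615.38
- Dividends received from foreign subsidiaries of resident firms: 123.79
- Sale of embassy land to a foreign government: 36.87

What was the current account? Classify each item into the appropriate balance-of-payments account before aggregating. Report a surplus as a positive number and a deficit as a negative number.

Goods: -881.37 - 696.37 - 768.99 - 1343.31 = -3690.04
Services: 159.44 + 210.29 + 403.69 = 773.42
Primary income: 123.79 - 71.69 - 336.14 - 412.04 = -696.08
Secondary income: 427.25 - 131.95 + 119.36 = 414.66
Current account = (-3690.04) + 773.42 + (-696.08) + 414.66 = -3198.04
(Excluded from the current account — financial account: domestic pension funds' purchases of foreign equities 446.08, foreign purchases of domestic corporate bonds 687.98, new loans extended by domestic banks to foreign borrowers 672.48, foreign purchases of equities on the domestic stock exchange 615.38; capital account: sale of embassy land to a foreign government 36.87.)

-3198.04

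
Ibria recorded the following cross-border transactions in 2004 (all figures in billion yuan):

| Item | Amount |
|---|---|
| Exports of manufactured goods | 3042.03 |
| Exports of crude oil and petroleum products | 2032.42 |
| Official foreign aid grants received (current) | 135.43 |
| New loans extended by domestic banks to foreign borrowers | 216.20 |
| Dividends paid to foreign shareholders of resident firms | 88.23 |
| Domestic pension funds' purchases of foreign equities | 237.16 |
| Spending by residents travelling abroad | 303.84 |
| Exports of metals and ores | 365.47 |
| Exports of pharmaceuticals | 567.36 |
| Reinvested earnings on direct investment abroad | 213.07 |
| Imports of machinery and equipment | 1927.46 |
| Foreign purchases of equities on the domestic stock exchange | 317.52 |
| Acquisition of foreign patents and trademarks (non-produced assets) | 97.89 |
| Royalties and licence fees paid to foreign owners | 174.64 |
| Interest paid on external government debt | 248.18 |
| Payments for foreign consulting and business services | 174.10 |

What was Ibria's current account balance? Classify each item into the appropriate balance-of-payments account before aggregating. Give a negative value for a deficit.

Goods: 365.47 + 2032.42 + 567.36 + 3042.03 - 1927.46 = 4079.82
Services: -174.64 - 303.84 - 174.10 = -652.58
Primary income: 213.07 - 248.18 - 88.23 = -123.34
Secondary income: 135.43
Current account = 4079.82 + (-652.58) + (-123.34) + 135.43 = 3439.33
(Excluded from the current account — financial account: new loans extended by domestic banks to foreign borrowers 216.20, domestic pension funds' purchases of foreign equities 237.16, foreign purchases of equities on the domestic stock exchange 317.52; capital account: acquisition of foreign patents and trademarks (non-produced assets) 97.89.)

3439.33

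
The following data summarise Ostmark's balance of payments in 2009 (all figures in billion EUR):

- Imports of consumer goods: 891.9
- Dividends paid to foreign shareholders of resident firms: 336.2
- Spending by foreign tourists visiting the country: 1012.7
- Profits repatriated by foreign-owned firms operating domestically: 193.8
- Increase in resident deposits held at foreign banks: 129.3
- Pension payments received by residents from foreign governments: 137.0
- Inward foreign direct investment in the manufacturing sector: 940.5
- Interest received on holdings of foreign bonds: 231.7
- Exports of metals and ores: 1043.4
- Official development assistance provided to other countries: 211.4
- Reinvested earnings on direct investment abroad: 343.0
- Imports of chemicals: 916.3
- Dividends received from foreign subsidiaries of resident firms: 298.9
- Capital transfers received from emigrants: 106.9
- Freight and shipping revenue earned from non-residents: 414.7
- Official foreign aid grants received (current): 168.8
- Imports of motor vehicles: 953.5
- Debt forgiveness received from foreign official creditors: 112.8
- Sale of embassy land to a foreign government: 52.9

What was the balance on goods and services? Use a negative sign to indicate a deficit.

-290.9

Goods: 1043.4 - 916.3 - 953.5 - 891.9 = -1718.3
Services: 1012.7 + 414.7 = 1427.4
Trade balance = -1718.3 + 1427.4 = -290.9
(Excluded from the trade balance — primary income: dividends paid to foreign shareholders of resident firms 336.2, profits repatriated by foreign-owned firms operating domestically 193.8, interest received on holdings of foreign bonds 231.7, reinvested earnings on direct investment abroad 343.0, dividends received from foreign subsidiaries of resident firms 298.9; financial account: increase in resident deposits held at foreign banks 129.3, inward foreign direct investment in the manufacturing sector 940.5; secondary income: pension payments received by residents from foreign governments 137.0, official development assistance provided to other countries 211.4, official foreign aid grants received (current) 168.8; capital account: capital transfers received from emigrants 106.9, debt forgiveness received from foreign official creditors 112.8, sale of embassy land to a foreign government 52.9.)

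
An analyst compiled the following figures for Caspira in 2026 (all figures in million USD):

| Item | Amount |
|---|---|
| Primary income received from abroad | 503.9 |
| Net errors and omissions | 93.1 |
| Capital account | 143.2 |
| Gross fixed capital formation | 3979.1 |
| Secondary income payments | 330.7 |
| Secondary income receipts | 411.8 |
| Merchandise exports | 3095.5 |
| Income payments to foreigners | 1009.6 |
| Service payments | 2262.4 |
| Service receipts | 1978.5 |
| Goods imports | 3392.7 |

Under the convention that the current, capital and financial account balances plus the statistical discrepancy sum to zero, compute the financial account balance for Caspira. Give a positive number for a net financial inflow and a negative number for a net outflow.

Goods balance = 3095.5 - 3392.7 = -297.2
Services balance = 1978.5 - 2262.4 = -283.9
Trade balance (goods + services) = -297.2 + (-283.9) = -581.1
Net primary income = 503.9 - 1009.6 = -505.7
Net secondary income = 411.8 - 330.7 = 81.1
Current account = -581.1 + (-505.7) + 81.1 = -1005.7
Financial account = -(-1005.7 + 143.2 + 93.1) = 769.4

769.4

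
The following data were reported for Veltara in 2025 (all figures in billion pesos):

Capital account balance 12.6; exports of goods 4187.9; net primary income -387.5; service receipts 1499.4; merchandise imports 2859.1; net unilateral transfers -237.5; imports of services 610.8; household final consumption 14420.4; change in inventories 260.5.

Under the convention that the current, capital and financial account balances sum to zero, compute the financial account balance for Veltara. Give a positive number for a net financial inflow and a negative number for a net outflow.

-1605.0

Goods balance = 4187.9 - 2859.1 = 1328.8
Services balance = 1499.4 - 610.8 = 888.6
Trade balance (goods + services) = 1328.8 + 888.6 = 2217.4
Net primary income = -387.5
Net secondary income = -237.5
Current account = 2217.4 + (-387.5) + (-237.5) = 1592.4
Financial account = -(1592.4 + 12.6) = -1605.0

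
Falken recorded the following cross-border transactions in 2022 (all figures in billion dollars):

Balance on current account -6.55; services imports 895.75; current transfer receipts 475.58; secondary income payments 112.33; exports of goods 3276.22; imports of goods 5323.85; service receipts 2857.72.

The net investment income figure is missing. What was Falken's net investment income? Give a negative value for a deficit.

Current account = goods balance + services balance + net primary income + net secondary income
Sum of the known components = 277.59
Net investment income = CA - (known components) = -6.55 - 277.59 = -284.14

-284.14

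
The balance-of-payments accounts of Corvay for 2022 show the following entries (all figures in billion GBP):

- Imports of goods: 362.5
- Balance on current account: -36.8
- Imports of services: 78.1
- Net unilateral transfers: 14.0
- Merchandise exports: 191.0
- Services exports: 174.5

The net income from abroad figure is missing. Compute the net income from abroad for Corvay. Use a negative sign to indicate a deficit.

24.3

Current account = goods balance + services balance + net primary income + net secondary income
Sum of the known components = -61.1
Net income from abroad = CA - (known components) = -36.8 - (-61.1) = 24.3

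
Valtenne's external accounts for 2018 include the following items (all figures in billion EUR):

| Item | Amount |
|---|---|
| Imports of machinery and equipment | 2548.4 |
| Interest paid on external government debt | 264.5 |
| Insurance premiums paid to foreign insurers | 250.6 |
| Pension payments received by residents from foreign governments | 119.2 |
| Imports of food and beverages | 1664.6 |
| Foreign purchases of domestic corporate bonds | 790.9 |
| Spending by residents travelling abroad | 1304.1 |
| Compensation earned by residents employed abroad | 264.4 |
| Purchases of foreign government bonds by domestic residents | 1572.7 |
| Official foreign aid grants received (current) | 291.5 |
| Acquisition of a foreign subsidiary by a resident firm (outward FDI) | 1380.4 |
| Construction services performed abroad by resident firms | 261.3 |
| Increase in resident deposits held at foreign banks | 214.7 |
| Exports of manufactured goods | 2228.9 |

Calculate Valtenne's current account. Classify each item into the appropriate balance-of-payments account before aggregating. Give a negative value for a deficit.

Goods: 2228.9 - 2548.4 - 1664.6 = -1984.1
Services: -1304.1 - 250.6 + 261.3 = -1293.4
Primary income: -264.5 + 264.4 = -0.1
Secondary income: 119.2 + 291.5 = 410.7
Current account = (-1984.1) + (-1293.4) + (-0.1) + 410.7 = -2866.9
(Excluded from the current account — financial account: foreign purchases of domestic corporate bonds 790.9, purchases of foreign government bonds by domestic residents 1572.7, acquisition of a foreign subsidiary by a resident firm (outward FDI) 1380.4, increase in resident deposits held at foreign banks 214.7.)

-2866.9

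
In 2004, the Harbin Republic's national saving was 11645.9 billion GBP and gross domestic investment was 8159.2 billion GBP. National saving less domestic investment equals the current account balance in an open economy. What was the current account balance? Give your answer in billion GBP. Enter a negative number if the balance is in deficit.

CA = S - I = 11645.9 - 8159.2 = 3486.7

3486.7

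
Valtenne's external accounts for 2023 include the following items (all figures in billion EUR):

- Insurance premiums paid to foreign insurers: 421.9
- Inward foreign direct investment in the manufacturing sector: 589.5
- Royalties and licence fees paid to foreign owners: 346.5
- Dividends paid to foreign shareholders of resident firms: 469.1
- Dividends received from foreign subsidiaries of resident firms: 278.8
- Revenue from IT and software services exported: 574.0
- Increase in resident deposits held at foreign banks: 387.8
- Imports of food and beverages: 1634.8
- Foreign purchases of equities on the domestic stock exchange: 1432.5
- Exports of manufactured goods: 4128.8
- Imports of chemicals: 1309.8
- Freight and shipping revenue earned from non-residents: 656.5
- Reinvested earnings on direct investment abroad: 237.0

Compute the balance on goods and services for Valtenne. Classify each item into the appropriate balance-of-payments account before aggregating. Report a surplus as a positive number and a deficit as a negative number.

Goods: 4128.8 - 1634.8 - 1309.8 = 1184.2
Services: -421.9 - 346.5 + 574.0 + 656.5 = 462.1
Trade balance = 1184.2 + 462.1 = 1646.3
(Excluded from the trade balance — financial account: inward foreign direct investment in the manufacturing sector 589.5, increase in resident deposits held at foreign banks 387.8, foreign purchases of equities on the domestic stock exchange 1432.5; primary income: dividends paid to foreign shareholders of resident firms 469.1, dividends received from foreign subsidiaries of resident firms 278.8, reinvested earnings on direct investment abroad 237.0.)

1646.3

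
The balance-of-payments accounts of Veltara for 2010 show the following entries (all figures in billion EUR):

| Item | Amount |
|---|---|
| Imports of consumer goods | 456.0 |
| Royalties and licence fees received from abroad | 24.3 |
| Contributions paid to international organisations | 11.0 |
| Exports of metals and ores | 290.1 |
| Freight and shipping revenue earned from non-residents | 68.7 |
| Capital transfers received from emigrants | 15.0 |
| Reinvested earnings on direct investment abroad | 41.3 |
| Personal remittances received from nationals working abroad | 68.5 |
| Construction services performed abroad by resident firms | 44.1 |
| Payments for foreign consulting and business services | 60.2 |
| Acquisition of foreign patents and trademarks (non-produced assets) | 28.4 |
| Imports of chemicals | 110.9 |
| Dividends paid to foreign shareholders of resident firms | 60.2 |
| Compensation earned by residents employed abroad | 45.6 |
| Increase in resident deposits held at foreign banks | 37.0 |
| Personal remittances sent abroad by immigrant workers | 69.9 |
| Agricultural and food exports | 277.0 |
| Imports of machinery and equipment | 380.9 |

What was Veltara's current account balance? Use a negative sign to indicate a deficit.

Goods: -380.9 + 277.0 - 110.9 + 290.1 - 456.0 = -380.7
Services: -60.2 + 24.3 + 68.7 + 44.1 = 76.9
Primary income: -60.2 + 45.6 + 41.3 = 26.7
Secondary income: -11.0 + 68.5 - 69.9 = -12.4
Current account = (-380.7) + 76.9 + 26.7 + (-12.4) = -289.5
(Excluded from the current account — capital account: capital transfers received from emigrants 15.0, acquisition of foreign patents and trademarks (non-produced assets) 28.4; financial account: increase in resident deposits held at foreign banks 37.0.)

-289.5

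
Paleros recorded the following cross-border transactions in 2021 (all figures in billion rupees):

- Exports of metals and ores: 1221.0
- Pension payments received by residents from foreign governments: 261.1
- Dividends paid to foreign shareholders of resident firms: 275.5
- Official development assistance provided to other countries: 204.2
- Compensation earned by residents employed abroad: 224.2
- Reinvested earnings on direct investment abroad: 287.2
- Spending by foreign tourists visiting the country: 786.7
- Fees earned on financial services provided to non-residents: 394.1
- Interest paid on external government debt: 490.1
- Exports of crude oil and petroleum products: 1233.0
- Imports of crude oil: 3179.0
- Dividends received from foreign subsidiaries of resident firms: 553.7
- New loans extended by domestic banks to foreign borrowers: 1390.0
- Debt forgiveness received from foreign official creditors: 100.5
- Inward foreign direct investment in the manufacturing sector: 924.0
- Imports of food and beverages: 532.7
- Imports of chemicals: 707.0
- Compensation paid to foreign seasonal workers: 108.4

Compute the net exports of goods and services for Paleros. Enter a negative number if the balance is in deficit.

Goods: -3179.0 + 1221.0 - 532.7 + 1233.0 - 707.0 = -1964.7
Services: 786.7 + 394.1 = 1180.8
Trade balance = -1964.7 + 1180.8 = -783.9
(Excluded from the trade balance — secondary income: pension payments received by residents from foreign governments 261.1, official development assistance provided to other countries 204.2; primary income: dividends paid to foreign shareholders of resident firms 275.5, compensation earned by residents employed abroad 224.2, reinvested earnings on direct investment abroad 287.2, interest paid on external government debt 490.1, dividends received from foreign subsidiaries of resident firms 553.7, compensation paid to foreign seasonal workers 108.4; financial account: new loans extended by domestic banks to foreign borrowers 1390.0, inward foreign direct investment in the manufacturing sector 924.0; capital account: debt forgiveness received from foreign official creditors 100.5.)

-783.9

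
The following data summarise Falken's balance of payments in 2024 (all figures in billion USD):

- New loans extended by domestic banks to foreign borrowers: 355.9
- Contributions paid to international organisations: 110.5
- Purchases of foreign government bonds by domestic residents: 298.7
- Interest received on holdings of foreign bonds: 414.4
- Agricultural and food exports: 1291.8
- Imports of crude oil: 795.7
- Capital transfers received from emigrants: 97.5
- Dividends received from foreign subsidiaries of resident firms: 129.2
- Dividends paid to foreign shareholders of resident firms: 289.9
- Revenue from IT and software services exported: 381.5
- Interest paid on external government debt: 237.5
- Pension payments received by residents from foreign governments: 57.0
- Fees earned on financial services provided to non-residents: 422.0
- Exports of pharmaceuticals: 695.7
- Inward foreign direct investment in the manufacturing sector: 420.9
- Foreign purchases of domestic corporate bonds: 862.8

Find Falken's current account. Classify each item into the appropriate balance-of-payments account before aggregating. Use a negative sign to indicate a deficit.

Goods: -795.7 + 1291.8 + 695.7 = 1191.8
Services: 422.0 + 381.5 = 803.5
Primary income: 414.4 - 237.5 - 289.9 + 129.2 = 16.2
Secondary income: -110.5 + 57.0 = -53.5
Current account = 1191.8 + 803.5 + 16.2 + (-53.5) = 1958.0
(Excluded from the current account — financial account: new loans extended by domestic banks to foreign borrowers 355.9, purchases of foreign government bonds by domestic residents 298.7, inward foreign direct investment in the manufacturing sector 420.9, foreign purchases of domestic corporate bonds 862.8; capital account: capital transfers received from emigrants 97.5.)

1958.0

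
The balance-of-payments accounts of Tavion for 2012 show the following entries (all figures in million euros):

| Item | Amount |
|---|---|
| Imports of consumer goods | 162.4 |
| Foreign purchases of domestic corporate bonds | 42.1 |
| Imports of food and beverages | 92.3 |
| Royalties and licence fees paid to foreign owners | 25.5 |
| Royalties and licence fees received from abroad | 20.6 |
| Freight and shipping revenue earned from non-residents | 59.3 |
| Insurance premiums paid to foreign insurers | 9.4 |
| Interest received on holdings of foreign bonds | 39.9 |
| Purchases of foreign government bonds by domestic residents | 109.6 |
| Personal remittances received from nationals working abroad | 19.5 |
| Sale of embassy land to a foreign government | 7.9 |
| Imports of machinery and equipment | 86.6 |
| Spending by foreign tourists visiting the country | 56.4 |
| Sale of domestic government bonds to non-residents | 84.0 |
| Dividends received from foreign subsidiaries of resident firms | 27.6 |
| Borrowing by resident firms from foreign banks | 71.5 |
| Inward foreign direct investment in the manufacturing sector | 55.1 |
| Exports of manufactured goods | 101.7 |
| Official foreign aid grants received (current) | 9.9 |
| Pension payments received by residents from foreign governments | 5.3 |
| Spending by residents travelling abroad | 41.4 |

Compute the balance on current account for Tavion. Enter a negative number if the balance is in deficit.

Goods: -86.6 + 101.7 - 162.4 - 92.3 = -239.6
Services: 59.3 - 25.5 - 9.4 + 20.6 + 56.4 - 41.4 = 60.0
Primary income: 27.6 + 39.9 = 67.5
Secondary income: 5.3 + 9.9 + 19.5 = 34.7
Current account = (-239.6) + 60.0 + 67.5 + 34.7 = -77.4
(Excluded from the current account — financial account: foreign purchases of domestic corporate bonds 42.1, purchases of foreign government bonds by domestic residents 109.6, sale of domestic government bonds to non-residents 84.0, borrowing by resident firms from foreign banks 71.5, inward foreign direct investment in the manufacturing sector 55.1; capital account: sale of embassy land to a foreign government 7.9.)

-77.4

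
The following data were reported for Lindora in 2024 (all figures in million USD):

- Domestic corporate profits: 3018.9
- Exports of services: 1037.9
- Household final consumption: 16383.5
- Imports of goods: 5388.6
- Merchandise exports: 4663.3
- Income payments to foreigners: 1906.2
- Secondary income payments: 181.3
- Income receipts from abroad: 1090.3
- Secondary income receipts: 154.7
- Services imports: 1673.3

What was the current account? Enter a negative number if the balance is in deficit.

Goods balance = 4663.3 - 5388.6 = -725.3
Services balance = 1037.9 - 1673.3 = -635.4
Trade balance (goods + services) = -725.3 + (-635.4) = -1360.7
Net primary income = 1090.3 - 1906.2 = -815.9
Net secondary income = 154.7 - 181.3 = -26.6
Current account = -1360.7 + (-815.9) + (-26.6) = -2203.2

-2203.2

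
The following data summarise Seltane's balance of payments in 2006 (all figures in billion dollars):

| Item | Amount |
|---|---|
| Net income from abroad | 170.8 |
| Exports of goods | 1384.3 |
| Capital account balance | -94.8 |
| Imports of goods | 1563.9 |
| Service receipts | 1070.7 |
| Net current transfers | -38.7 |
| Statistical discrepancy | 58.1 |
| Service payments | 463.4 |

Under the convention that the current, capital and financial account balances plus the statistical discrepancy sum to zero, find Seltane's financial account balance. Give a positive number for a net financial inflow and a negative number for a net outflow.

Goods balance = 1384.3 - 1563.9 = -179.6
Services balance = 1070.7 - 463.4 = 607.3
Trade balance (goods + services) = -179.6 + 607.3 = 427.7
Net primary income = 170.8
Net secondary income = -38.7
Current account = 427.7 + 170.8 + (-38.7) = 559.8
Financial account = -(559.8 + (-94.8) + 58.1) = -523.1

-523.1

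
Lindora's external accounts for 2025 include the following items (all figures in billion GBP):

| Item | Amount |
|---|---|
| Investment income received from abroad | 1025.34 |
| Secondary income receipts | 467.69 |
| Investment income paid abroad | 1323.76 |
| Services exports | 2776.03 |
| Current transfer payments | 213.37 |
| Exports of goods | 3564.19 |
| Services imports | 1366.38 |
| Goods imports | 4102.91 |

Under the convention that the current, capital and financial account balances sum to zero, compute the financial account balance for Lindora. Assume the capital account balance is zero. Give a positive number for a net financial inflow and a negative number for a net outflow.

Goods balance = 3564.19 - 4102.91 = -538.72
Services balance = 2776.03 - 1366.38 = 1409.65
Trade balance (goods + services) = -538.72 + 1409.65 = 870.93
Net primary income = 1025.34 - 1323.76 = -298.42
Net secondary income = 467.69 - 213.37 = 254.32
Current account = 870.93 + (-298.42) + 254.32 = 826.83
Financial account = -(826.83) = -826.83

-826.83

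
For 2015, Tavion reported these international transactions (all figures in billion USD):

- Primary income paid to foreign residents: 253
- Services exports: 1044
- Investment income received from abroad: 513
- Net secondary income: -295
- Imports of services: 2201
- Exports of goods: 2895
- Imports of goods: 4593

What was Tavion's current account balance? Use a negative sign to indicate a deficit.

Goods balance = 2895 - 4593 = -1698
Services balance = 1044 - 2201 = -1157
Trade balance (goods + services) = -1698 + (-1157) = -2855
Net primary income = 513 - 253 = 260
Net secondary income = -295
Current account = -2855 + 260 + (-295) = -2890

-2890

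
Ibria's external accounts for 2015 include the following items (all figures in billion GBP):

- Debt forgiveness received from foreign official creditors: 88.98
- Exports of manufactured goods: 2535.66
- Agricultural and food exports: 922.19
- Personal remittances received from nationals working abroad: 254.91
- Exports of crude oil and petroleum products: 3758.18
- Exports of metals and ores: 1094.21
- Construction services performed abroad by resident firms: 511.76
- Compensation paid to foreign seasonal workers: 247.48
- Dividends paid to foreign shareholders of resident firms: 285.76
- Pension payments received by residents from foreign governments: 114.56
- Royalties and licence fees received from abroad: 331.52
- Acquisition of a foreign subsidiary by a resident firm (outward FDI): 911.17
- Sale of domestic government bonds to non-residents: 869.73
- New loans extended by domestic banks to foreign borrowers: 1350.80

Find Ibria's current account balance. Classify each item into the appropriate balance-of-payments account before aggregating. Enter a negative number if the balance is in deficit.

8989.75

Goods: 3758.18 + 2535.66 + 1094.21 + 922.19 = 8310.24
Services: 331.52 + 511.76 = 843.28
Primary income: -285.76 - 247.48 = -533.24
Secondary income: 254.91 + 114.56 = 369.47
Current account = 8310.24 + 843.28 + (-533.24) + 369.47 = 8989.75
(Excluded from the current account — capital account: debt forgiveness received from foreign official creditors 88.98; financial account: acquisition of a foreign subsidiary by a resident firm (outward FDI) 911.17, sale of domestic government bonds to non-residents 869.73, new loans extended by domestic banks to foreign borrowers 1350.80.)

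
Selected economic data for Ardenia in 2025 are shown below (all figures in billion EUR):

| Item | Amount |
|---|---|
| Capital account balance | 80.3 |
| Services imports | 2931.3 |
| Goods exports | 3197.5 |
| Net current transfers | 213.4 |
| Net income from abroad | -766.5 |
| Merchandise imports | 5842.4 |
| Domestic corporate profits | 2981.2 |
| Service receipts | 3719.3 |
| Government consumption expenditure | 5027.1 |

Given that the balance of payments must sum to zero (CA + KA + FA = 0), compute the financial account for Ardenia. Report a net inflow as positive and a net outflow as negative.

2329.7

Goods balance = 3197.5 - 5842.4 = -2644.9
Services balance = 3719.3 - 2931.3 = 788.0
Trade balance (goods + services) = -2644.9 + 788.0 = -1856.9
Net primary income = -766.5
Net secondary income = 213.4
Current account = -1856.9 + (-766.5) + 213.4 = -2410.0
Financial account = -(-2410.0 + 80.3) = 2329.7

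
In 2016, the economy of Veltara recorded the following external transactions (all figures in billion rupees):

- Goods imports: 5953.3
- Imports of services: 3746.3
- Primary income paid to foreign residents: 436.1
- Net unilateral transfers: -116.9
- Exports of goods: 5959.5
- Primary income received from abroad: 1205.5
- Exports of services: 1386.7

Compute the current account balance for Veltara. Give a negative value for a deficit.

-1700.9

Goods balance = 5959.5 - 5953.3 = 6.2
Services balance = 1386.7 - 3746.3 = -2359.6
Trade balance (goods + services) = 6.2 + (-2359.6) = -2353.4
Net primary income = 1205.5 - 436.1 = 769.4
Net secondary income = -116.9
Current account = -2353.4 + 769.4 + (-116.9) = -1700.9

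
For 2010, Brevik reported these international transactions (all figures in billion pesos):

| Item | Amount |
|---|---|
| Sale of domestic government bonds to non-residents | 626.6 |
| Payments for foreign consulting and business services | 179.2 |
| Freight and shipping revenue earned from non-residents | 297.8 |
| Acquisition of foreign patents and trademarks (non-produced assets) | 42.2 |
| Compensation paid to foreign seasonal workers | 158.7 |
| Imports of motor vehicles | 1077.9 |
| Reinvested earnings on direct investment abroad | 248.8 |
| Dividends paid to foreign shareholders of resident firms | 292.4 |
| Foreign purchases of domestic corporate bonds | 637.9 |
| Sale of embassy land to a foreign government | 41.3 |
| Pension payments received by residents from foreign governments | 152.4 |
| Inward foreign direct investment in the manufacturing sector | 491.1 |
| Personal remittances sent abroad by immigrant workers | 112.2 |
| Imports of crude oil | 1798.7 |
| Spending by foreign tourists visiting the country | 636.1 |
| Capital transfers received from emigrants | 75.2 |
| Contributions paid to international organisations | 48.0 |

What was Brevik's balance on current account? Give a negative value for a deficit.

-2332.0

Goods: -1798.7 - 1077.9 = -2876.6
Services: 297.8 - 179.2 + 636.1 = 754.7
Primary income: -158.7 + 248.8 - 292.4 = -202.3
Secondary income: -48.0 + 152.4 - 112.2 = -7.8
Current account = (-2876.6) + 754.7 + (-202.3) + (-7.8) = -2332.0
(Excluded from the current account — financial account: sale of domestic government bonds to non-residents 626.6, foreign purchases of domestic corporate bonds 637.9, inward foreign direct investment in the manufacturing sector 491.1; capital account: acquisition of foreign patents and trademarks (non-produced assets) 42.2, sale of embassy land to a foreign government 41.3, capital transfers received from emigrants 75.2.)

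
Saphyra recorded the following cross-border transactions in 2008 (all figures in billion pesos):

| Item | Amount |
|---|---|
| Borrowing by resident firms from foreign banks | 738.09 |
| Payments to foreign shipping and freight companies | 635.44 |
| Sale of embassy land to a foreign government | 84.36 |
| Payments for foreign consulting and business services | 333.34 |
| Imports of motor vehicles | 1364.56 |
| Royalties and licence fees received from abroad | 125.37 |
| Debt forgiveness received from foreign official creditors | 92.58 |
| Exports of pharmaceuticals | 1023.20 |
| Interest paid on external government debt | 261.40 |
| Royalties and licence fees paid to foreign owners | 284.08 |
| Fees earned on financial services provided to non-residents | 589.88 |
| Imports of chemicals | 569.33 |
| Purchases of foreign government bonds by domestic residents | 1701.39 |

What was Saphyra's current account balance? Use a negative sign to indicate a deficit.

-1709.70

Goods: 1023.20 - 569.33 - 1364.56 = -910.69
Services: 125.37 - 333.34 + 589.88 - 284.08 - 635.44 = -537.61
Primary income: -261.40
Current account = (-910.69) + (-537.61) + (-261.40) = -1709.70
(Excluded from the current account — financial account: borrowing by resident firms from foreign banks 738.09, purchases of foreign government bonds by domestic residents 1701.39; capital account: sale of embassy land to a foreign government 84.36, debt forgiveness received from foreign official creditors 92.58.)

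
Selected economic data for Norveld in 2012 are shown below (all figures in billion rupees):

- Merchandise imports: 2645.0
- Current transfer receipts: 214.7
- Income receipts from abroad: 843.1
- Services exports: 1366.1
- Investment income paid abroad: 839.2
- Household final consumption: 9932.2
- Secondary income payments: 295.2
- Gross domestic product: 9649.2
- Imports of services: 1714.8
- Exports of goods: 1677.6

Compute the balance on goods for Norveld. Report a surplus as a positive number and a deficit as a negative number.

-967.4

Goods balance = 1677.6 - 2645.0 = -967.4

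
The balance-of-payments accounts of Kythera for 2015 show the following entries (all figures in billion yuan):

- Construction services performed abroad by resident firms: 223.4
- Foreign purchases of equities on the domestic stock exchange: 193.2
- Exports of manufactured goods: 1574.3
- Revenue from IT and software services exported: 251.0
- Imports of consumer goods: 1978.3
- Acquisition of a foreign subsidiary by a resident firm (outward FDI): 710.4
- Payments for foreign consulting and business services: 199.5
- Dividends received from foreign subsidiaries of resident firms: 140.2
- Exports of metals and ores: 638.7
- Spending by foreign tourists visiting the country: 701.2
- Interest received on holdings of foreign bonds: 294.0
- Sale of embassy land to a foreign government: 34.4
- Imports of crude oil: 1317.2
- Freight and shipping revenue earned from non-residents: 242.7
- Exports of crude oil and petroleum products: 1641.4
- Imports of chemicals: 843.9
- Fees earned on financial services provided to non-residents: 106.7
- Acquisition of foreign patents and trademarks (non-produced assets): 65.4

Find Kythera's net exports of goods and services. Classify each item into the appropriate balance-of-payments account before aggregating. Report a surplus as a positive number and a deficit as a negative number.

1040.5

Goods: 1641.4 + 638.7 - 843.9 - 1317.2 + 1574.3 - 1978.3 = -285.0
Services: -199.5 + 242.7 + 701.2 + 223.4 + 251.0 + 106.7 = 1325.5
Trade balance = -285.0 + 1325.5 = 1040.5
(Excluded from the trade balance — financial account: foreign purchases of equities on the domestic stock exchange 193.2, acquisition of a foreign subsidiary by a resident firm (outward FDI) 710.4; primary income: dividends received from foreign subsidiaries of resident firms 140.2, interest received on holdings of foreign bonds 294.0; capital account: sale of embassy land to a foreign government 34.4, acquisition of foreign patents and trademarks (non-produced assets) 65.4.)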